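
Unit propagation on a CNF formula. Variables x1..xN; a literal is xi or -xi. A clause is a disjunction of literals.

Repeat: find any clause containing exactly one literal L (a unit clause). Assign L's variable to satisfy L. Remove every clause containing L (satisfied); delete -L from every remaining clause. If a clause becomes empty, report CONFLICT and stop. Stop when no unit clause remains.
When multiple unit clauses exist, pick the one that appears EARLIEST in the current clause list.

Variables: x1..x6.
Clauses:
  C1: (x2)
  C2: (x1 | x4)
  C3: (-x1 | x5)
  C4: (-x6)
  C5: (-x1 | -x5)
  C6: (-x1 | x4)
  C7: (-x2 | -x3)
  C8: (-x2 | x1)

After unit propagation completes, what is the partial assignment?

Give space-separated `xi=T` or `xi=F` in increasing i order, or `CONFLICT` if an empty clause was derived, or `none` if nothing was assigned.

unit clause [2] forces x2=T; simplify:
  drop -2 from [-2, -3] -> [-3]
  drop -2 from [-2, 1] -> [1]
  satisfied 1 clause(s); 7 remain; assigned so far: [2]
unit clause [-6] forces x6=F; simplify:
  satisfied 1 clause(s); 6 remain; assigned so far: [2, 6]
unit clause [-3] forces x3=F; simplify:
  satisfied 1 clause(s); 5 remain; assigned so far: [2, 3, 6]
unit clause [1] forces x1=T; simplify:
  drop -1 from [-1, 5] -> [5]
  drop -1 from [-1, -5] -> [-5]
  drop -1 from [-1, 4] -> [4]
  satisfied 2 clause(s); 3 remain; assigned so far: [1, 2, 3, 6]
unit clause [5] forces x5=T; simplify:
  drop -5 from [-5] -> [] (empty!)
  satisfied 1 clause(s); 2 remain; assigned so far: [1, 2, 3, 5, 6]
CONFLICT (empty clause)

Answer: CONFLICT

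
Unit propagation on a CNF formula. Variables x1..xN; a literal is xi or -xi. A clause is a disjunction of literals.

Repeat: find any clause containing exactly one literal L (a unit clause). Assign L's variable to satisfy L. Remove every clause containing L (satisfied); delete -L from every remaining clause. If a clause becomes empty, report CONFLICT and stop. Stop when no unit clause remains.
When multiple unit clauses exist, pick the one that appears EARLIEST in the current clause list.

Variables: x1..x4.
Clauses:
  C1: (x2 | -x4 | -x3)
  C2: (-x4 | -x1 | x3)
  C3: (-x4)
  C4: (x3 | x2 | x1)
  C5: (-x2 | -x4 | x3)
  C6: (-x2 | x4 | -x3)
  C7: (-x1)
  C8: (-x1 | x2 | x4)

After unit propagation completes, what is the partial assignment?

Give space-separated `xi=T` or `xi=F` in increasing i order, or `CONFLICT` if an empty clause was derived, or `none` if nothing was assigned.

unit clause [-4] forces x4=F; simplify:
  drop 4 from [-2, 4, -3] -> [-2, -3]
  drop 4 from [-1, 2, 4] -> [-1, 2]
  satisfied 4 clause(s); 4 remain; assigned so far: [4]
unit clause [-1] forces x1=F; simplify:
  drop 1 from [3, 2, 1] -> [3, 2]
  satisfied 2 clause(s); 2 remain; assigned so far: [1, 4]

Answer: x1=F x4=F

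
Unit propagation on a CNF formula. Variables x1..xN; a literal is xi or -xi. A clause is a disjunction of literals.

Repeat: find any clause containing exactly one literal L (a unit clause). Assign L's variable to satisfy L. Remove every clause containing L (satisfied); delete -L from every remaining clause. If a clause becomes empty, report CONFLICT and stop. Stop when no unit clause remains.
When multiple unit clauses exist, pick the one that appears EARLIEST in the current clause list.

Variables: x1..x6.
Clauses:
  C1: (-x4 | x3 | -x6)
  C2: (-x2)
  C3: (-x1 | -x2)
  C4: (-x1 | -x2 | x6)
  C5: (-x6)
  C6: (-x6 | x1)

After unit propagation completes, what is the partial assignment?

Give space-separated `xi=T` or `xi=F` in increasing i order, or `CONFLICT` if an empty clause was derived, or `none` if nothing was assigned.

Answer: x2=F x6=F

Derivation:
unit clause [-2] forces x2=F; simplify:
  satisfied 3 clause(s); 3 remain; assigned so far: [2]
unit clause [-6] forces x6=F; simplify:
  satisfied 3 clause(s); 0 remain; assigned so far: [2, 6]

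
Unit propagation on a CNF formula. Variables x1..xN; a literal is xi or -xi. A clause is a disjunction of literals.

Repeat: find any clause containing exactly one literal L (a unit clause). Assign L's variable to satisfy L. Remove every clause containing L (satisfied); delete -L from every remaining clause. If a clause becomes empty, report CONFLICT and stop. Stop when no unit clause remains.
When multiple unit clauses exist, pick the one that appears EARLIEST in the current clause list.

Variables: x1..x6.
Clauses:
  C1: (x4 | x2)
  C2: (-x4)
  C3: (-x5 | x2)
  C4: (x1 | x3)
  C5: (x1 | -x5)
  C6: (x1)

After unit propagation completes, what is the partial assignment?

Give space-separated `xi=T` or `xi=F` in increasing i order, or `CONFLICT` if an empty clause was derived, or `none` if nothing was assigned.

unit clause [-4] forces x4=F; simplify:
  drop 4 from [4, 2] -> [2]
  satisfied 1 clause(s); 5 remain; assigned so far: [4]
unit clause [2] forces x2=T; simplify:
  satisfied 2 clause(s); 3 remain; assigned so far: [2, 4]
unit clause [1] forces x1=T; simplify:
  satisfied 3 clause(s); 0 remain; assigned so far: [1, 2, 4]

Answer: x1=T x2=T x4=F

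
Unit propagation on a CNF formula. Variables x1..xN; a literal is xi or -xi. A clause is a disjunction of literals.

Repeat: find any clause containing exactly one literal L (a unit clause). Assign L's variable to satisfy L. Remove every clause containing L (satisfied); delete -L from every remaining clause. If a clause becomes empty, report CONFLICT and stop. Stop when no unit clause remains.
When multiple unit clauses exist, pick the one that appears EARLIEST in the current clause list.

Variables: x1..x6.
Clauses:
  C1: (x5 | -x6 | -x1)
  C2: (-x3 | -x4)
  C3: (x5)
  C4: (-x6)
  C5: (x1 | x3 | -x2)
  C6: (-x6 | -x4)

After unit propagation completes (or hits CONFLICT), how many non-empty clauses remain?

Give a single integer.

Answer: 2

Derivation:
unit clause [5] forces x5=T; simplify:
  satisfied 2 clause(s); 4 remain; assigned so far: [5]
unit clause [-6] forces x6=F; simplify:
  satisfied 2 clause(s); 2 remain; assigned so far: [5, 6]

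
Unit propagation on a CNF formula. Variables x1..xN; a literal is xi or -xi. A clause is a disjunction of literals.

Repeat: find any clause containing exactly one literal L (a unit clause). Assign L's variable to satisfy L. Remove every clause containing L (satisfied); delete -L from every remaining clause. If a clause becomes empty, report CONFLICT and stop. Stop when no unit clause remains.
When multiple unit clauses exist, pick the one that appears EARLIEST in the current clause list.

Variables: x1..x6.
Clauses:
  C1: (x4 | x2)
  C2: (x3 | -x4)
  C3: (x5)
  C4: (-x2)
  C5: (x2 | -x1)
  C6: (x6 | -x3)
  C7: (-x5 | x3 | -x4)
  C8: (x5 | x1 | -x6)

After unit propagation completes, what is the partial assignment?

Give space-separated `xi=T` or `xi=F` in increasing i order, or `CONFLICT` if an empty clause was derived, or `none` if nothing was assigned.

unit clause [5] forces x5=T; simplify:
  drop -5 from [-5, 3, -4] -> [3, -4]
  satisfied 2 clause(s); 6 remain; assigned so far: [5]
unit clause [-2] forces x2=F; simplify:
  drop 2 from [4, 2] -> [4]
  drop 2 from [2, -1] -> [-1]
  satisfied 1 clause(s); 5 remain; assigned so far: [2, 5]
unit clause [4] forces x4=T; simplify:
  drop -4 from [3, -4] -> [3]
  drop -4 from [3, -4] -> [3]
  satisfied 1 clause(s); 4 remain; assigned so far: [2, 4, 5]
unit clause [3] forces x3=T; simplify:
  drop -3 from [6, -3] -> [6]
  satisfied 2 clause(s); 2 remain; assigned so far: [2, 3, 4, 5]
unit clause [-1] forces x1=F; simplify:
  satisfied 1 clause(s); 1 remain; assigned so far: [1, 2, 3, 4, 5]
unit clause [6] forces x6=T; simplify:
  satisfied 1 clause(s); 0 remain; assigned so far: [1, 2, 3, 4, 5, 6]

Answer: x1=F x2=F x3=T x4=T x5=T x6=T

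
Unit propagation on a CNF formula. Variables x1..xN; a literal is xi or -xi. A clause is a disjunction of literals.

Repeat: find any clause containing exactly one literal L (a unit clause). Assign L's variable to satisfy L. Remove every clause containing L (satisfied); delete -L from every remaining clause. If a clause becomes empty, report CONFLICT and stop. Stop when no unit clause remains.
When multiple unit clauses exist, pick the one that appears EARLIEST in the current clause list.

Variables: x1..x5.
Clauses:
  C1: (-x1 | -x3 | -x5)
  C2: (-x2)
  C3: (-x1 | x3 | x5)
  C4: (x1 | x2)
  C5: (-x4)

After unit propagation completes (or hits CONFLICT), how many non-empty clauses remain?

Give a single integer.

Answer: 2

Derivation:
unit clause [-2] forces x2=F; simplify:
  drop 2 from [1, 2] -> [1]
  satisfied 1 clause(s); 4 remain; assigned so far: [2]
unit clause [1] forces x1=T; simplify:
  drop -1 from [-1, -3, -5] -> [-3, -5]
  drop -1 from [-1, 3, 5] -> [3, 5]
  satisfied 1 clause(s); 3 remain; assigned so far: [1, 2]
unit clause [-4] forces x4=F; simplify:
  satisfied 1 clause(s); 2 remain; assigned so far: [1, 2, 4]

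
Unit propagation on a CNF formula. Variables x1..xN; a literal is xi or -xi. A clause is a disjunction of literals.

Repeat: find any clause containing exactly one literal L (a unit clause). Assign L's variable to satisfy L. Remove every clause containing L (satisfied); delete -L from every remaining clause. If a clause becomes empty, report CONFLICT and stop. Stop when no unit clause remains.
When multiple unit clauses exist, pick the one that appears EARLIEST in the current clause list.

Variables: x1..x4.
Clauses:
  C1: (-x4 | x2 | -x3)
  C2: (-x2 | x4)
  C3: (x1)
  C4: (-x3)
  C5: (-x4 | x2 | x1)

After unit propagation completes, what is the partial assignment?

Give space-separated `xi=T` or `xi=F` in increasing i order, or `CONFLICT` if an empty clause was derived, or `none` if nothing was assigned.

unit clause [1] forces x1=T; simplify:
  satisfied 2 clause(s); 3 remain; assigned so far: [1]
unit clause [-3] forces x3=F; simplify:
  satisfied 2 clause(s); 1 remain; assigned so far: [1, 3]

Answer: x1=T x3=F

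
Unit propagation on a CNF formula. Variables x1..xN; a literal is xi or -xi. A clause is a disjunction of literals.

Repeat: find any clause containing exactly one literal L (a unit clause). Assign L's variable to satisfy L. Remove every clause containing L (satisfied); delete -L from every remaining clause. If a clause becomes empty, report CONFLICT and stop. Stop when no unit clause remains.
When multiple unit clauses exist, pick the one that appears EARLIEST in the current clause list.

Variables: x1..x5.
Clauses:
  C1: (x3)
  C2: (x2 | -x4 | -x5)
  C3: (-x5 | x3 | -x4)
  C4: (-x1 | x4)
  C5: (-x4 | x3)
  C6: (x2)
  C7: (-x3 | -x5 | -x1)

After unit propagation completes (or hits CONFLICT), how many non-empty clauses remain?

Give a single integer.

unit clause [3] forces x3=T; simplify:
  drop -3 from [-3, -5, -1] -> [-5, -1]
  satisfied 3 clause(s); 4 remain; assigned so far: [3]
unit clause [2] forces x2=T; simplify:
  satisfied 2 clause(s); 2 remain; assigned so far: [2, 3]

Answer: 2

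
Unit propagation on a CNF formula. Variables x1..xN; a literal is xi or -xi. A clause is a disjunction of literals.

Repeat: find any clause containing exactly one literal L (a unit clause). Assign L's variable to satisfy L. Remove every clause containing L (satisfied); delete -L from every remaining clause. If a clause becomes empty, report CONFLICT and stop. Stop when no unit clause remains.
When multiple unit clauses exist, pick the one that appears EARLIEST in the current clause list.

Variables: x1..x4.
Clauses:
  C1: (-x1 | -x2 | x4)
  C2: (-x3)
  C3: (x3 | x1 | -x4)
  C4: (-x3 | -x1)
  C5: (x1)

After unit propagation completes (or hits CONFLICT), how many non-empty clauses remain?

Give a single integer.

unit clause [-3] forces x3=F; simplify:
  drop 3 from [3, 1, -4] -> [1, -4]
  satisfied 2 clause(s); 3 remain; assigned so far: [3]
unit clause [1] forces x1=T; simplify:
  drop -1 from [-1, -2, 4] -> [-2, 4]
  satisfied 2 clause(s); 1 remain; assigned so far: [1, 3]

Answer: 1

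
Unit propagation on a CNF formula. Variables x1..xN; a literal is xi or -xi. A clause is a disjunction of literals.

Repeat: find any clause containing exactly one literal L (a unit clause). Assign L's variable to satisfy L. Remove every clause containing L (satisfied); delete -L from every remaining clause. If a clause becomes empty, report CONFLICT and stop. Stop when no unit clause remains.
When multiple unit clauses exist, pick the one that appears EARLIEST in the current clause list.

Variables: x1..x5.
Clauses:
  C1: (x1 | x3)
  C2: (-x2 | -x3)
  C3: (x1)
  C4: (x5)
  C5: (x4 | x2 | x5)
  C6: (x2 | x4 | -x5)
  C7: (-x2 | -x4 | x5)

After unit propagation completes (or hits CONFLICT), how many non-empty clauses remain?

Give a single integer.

Answer: 2

Derivation:
unit clause [1] forces x1=T; simplify:
  satisfied 2 clause(s); 5 remain; assigned so far: [1]
unit clause [5] forces x5=T; simplify:
  drop -5 from [2, 4, -5] -> [2, 4]
  satisfied 3 clause(s); 2 remain; assigned so far: [1, 5]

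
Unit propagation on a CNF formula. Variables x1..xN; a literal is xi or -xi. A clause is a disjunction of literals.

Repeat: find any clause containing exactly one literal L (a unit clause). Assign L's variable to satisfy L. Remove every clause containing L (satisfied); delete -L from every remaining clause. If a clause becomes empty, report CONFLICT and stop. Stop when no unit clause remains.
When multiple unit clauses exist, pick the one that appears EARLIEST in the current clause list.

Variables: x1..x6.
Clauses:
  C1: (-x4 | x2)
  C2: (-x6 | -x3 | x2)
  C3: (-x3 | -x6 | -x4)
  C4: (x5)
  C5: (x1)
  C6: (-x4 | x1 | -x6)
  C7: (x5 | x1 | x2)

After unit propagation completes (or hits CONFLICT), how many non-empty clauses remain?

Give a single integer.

Answer: 3

Derivation:
unit clause [5] forces x5=T; simplify:
  satisfied 2 clause(s); 5 remain; assigned so far: [5]
unit clause [1] forces x1=T; simplify:
  satisfied 2 clause(s); 3 remain; assigned so far: [1, 5]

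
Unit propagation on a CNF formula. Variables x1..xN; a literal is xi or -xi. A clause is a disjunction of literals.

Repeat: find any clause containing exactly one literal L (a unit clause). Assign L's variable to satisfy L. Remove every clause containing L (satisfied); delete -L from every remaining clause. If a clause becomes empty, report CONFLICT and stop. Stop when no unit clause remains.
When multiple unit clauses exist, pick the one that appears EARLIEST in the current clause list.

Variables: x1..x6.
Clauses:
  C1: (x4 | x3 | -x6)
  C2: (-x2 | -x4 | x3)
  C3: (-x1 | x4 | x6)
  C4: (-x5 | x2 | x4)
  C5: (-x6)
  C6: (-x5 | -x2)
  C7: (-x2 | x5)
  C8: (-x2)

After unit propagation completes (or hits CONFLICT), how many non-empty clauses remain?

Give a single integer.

Answer: 2

Derivation:
unit clause [-6] forces x6=F; simplify:
  drop 6 from [-1, 4, 6] -> [-1, 4]
  satisfied 2 clause(s); 6 remain; assigned so far: [6]
unit clause [-2] forces x2=F; simplify:
  drop 2 from [-5, 2, 4] -> [-5, 4]
  satisfied 4 clause(s); 2 remain; assigned so far: [2, 6]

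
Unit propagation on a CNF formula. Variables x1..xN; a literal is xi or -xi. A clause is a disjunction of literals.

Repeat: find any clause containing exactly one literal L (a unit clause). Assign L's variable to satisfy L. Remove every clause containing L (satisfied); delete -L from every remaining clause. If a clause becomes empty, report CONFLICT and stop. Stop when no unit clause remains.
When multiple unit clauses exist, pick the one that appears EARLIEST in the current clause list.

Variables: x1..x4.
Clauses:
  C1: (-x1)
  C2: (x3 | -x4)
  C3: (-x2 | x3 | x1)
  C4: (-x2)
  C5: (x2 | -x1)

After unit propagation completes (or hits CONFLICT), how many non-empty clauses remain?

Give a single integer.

unit clause [-1] forces x1=F; simplify:
  drop 1 from [-2, 3, 1] -> [-2, 3]
  satisfied 2 clause(s); 3 remain; assigned so far: [1]
unit clause [-2] forces x2=F; simplify:
  satisfied 2 clause(s); 1 remain; assigned so far: [1, 2]

Answer: 1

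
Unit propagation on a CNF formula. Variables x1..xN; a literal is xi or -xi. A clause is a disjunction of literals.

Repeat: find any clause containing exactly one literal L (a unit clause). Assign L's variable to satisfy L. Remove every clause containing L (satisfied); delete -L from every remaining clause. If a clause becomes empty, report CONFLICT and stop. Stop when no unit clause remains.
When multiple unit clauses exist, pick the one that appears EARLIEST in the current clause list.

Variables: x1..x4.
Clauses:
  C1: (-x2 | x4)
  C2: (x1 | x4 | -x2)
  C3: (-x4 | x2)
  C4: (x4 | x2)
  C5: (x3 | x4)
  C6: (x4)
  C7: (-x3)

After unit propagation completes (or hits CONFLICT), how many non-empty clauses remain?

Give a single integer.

unit clause [4] forces x4=T; simplify:
  drop -4 from [-4, 2] -> [2]
  satisfied 5 clause(s); 2 remain; assigned so far: [4]
unit clause [2] forces x2=T; simplify:
  satisfied 1 clause(s); 1 remain; assigned so far: [2, 4]
unit clause [-3] forces x3=F; simplify:
  satisfied 1 clause(s); 0 remain; assigned so far: [2, 3, 4]

Answer: 0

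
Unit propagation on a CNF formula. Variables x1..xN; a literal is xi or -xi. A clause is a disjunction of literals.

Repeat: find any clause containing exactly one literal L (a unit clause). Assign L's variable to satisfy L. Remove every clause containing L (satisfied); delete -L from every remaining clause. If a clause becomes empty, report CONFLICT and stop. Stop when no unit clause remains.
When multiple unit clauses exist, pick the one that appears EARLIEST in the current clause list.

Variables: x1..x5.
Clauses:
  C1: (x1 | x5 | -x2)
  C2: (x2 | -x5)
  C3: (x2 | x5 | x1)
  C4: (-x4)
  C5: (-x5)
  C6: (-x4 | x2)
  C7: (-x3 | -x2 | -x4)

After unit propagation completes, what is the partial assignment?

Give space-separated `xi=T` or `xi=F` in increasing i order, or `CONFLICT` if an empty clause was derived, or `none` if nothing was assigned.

unit clause [-4] forces x4=F; simplify:
  satisfied 3 clause(s); 4 remain; assigned so far: [4]
unit clause [-5] forces x5=F; simplify:
  drop 5 from [1, 5, -2] -> [1, -2]
  drop 5 from [2, 5, 1] -> [2, 1]
  satisfied 2 clause(s); 2 remain; assigned so far: [4, 5]

Answer: x4=F x5=F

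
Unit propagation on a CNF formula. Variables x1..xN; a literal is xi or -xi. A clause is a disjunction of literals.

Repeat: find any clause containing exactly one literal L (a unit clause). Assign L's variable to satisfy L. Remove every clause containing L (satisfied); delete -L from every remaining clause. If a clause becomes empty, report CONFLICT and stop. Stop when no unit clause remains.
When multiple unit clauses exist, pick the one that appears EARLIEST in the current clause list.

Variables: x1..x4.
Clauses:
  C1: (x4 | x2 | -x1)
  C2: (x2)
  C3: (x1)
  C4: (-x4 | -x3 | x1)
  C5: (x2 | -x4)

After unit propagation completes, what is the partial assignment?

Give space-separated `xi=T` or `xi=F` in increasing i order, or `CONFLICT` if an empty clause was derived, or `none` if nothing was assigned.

Answer: x1=T x2=T

Derivation:
unit clause [2] forces x2=T; simplify:
  satisfied 3 clause(s); 2 remain; assigned so far: [2]
unit clause [1] forces x1=T; simplify:
  satisfied 2 clause(s); 0 remain; assigned so far: [1, 2]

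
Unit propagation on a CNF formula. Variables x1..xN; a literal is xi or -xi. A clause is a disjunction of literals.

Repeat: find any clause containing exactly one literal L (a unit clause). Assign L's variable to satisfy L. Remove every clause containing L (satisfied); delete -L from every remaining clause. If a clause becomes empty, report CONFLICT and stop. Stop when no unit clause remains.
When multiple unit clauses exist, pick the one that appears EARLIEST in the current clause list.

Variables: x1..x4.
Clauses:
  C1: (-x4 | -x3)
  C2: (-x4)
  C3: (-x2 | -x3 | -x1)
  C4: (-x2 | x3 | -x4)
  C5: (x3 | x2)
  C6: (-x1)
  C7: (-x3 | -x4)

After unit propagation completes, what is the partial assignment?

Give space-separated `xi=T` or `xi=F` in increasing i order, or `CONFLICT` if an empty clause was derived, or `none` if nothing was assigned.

unit clause [-4] forces x4=F; simplify:
  satisfied 4 clause(s); 3 remain; assigned so far: [4]
unit clause [-1] forces x1=F; simplify:
  satisfied 2 clause(s); 1 remain; assigned so far: [1, 4]

Answer: x1=F x4=F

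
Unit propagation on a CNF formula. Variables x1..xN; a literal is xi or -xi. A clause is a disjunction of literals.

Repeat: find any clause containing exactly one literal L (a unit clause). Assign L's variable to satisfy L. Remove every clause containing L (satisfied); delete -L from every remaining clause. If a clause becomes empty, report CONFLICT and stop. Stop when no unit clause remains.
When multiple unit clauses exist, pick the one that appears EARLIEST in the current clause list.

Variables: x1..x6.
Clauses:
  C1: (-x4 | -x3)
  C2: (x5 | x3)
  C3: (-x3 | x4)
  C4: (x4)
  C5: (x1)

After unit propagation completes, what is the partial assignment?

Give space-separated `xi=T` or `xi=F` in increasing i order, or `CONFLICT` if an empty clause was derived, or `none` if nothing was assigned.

Answer: x1=T x3=F x4=T x5=T

Derivation:
unit clause [4] forces x4=T; simplify:
  drop -4 from [-4, -3] -> [-3]
  satisfied 2 clause(s); 3 remain; assigned so far: [4]
unit clause [-3] forces x3=F; simplify:
  drop 3 from [5, 3] -> [5]
  satisfied 1 clause(s); 2 remain; assigned so far: [3, 4]
unit clause [5] forces x5=T; simplify:
  satisfied 1 clause(s); 1 remain; assigned so far: [3, 4, 5]
unit clause [1] forces x1=T; simplify:
  satisfied 1 clause(s); 0 remain; assigned so far: [1, 3, 4, 5]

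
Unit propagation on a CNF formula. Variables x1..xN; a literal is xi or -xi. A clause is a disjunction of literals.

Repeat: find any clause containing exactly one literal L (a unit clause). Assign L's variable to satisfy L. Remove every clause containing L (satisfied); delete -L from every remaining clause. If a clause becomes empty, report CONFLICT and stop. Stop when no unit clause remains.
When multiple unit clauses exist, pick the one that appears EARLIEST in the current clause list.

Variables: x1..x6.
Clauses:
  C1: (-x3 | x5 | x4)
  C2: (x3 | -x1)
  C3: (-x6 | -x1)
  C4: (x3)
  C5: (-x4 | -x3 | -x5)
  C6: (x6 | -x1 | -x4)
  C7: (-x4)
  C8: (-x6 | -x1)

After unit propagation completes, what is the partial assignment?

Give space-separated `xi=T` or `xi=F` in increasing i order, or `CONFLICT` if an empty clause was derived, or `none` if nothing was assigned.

Answer: x3=T x4=F x5=T

Derivation:
unit clause [3] forces x3=T; simplify:
  drop -3 from [-3, 5, 4] -> [5, 4]
  drop -3 from [-4, -3, -5] -> [-4, -5]
  satisfied 2 clause(s); 6 remain; assigned so far: [3]
unit clause [-4] forces x4=F; simplify:
  drop 4 from [5, 4] -> [5]
  satisfied 3 clause(s); 3 remain; assigned so far: [3, 4]
unit clause [5] forces x5=T; simplify:
  satisfied 1 clause(s); 2 remain; assigned so far: [3, 4, 5]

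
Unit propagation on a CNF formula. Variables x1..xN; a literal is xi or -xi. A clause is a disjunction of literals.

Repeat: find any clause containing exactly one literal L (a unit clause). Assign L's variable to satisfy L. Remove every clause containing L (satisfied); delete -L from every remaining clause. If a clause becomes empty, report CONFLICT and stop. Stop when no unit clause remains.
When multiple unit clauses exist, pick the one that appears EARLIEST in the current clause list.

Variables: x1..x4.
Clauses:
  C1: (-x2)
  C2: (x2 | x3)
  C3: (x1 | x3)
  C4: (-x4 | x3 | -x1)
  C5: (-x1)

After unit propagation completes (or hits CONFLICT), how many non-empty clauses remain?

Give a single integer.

unit clause [-2] forces x2=F; simplify:
  drop 2 from [2, 3] -> [3]
  satisfied 1 clause(s); 4 remain; assigned so far: [2]
unit clause [3] forces x3=T; simplify:
  satisfied 3 clause(s); 1 remain; assigned so far: [2, 3]
unit clause [-1] forces x1=F; simplify:
  satisfied 1 clause(s); 0 remain; assigned so far: [1, 2, 3]

Answer: 0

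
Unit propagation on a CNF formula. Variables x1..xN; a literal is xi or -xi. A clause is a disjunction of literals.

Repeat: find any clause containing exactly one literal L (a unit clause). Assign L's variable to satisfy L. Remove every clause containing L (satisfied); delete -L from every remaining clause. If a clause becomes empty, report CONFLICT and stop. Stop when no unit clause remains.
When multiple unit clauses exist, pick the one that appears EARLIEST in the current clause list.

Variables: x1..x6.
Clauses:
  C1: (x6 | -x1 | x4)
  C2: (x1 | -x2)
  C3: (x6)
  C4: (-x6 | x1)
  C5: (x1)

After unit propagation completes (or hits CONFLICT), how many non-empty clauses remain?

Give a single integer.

Answer: 0

Derivation:
unit clause [6] forces x6=T; simplify:
  drop -6 from [-6, 1] -> [1]
  satisfied 2 clause(s); 3 remain; assigned so far: [6]
unit clause [1] forces x1=T; simplify:
  satisfied 3 clause(s); 0 remain; assigned so far: [1, 6]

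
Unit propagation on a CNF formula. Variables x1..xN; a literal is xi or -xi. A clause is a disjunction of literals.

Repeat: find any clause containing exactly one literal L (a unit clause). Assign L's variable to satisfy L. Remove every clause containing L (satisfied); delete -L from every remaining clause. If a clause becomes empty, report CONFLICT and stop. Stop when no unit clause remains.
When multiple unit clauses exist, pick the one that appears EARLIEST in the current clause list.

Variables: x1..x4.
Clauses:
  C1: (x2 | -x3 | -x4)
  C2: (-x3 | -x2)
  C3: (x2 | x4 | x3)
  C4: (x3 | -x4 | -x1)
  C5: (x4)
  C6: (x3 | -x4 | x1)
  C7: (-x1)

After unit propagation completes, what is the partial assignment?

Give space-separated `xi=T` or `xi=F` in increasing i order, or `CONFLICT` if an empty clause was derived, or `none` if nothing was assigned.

Answer: CONFLICT

Derivation:
unit clause [4] forces x4=T; simplify:
  drop -4 from [2, -3, -4] -> [2, -3]
  drop -4 from [3, -4, -1] -> [3, -1]
  drop -4 from [3, -4, 1] -> [3, 1]
  satisfied 2 clause(s); 5 remain; assigned so far: [4]
unit clause [-1] forces x1=F; simplify:
  drop 1 from [3, 1] -> [3]
  satisfied 2 clause(s); 3 remain; assigned so far: [1, 4]
unit clause [3] forces x3=T; simplify:
  drop -3 from [2, -3] -> [2]
  drop -3 from [-3, -2] -> [-2]
  satisfied 1 clause(s); 2 remain; assigned so far: [1, 3, 4]
unit clause [2] forces x2=T; simplify:
  drop -2 from [-2] -> [] (empty!)
  satisfied 1 clause(s); 1 remain; assigned so far: [1, 2, 3, 4]
CONFLICT (empty clause)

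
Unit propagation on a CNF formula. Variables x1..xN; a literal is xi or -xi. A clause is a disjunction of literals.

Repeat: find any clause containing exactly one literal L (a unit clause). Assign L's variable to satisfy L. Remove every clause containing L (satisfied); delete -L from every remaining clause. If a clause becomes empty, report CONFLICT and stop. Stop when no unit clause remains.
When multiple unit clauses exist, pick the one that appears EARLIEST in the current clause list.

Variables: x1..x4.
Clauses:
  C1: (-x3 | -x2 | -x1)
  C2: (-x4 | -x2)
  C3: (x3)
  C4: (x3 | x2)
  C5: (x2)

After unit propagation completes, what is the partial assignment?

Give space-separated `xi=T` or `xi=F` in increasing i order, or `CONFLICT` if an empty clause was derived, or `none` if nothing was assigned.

unit clause [3] forces x3=T; simplify:
  drop -3 from [-3, -2, -1] -> [-2, -1]
  satisfied 2 clause(s); 3 remain; assigned so far: [3]
unit clause [2] forces x2=T; simplify:
  drop -2 from [-2, -1] -> [-1]
  drop -2 from [-4, -2] -> [-4]
  satisfied 1 clause(s); 2 remain; assigned so far: [2, 3]
unit clause [-1] forces x1=F; simplify:
  satisfied 1 clause(s); 1 remain; assigned so far: [1, 2, 3]
unit clause [-4] forces x4=F; simplify:
  satisfied 1 clause(s); 0 remain; assigned so far: [1, 2, 3, 4]

Answer: x1=F x2=T x3=T x4=F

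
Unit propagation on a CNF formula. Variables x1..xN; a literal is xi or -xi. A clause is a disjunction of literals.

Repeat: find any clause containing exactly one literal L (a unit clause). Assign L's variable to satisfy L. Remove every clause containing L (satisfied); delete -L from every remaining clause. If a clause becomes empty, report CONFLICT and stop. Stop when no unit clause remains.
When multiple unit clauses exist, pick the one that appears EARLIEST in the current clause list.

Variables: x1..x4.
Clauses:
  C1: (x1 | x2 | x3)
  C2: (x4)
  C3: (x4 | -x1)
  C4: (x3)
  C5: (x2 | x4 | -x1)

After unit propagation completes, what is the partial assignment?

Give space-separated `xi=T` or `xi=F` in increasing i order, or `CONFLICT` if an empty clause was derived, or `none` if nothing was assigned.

Answer: x3=T x4=T

Derivation:
unit clause [4] forces x4=T; simplify:
  satisfied 3 clause(s); 2 remain; assigned so far: [4]
unit clause [3] forces x3=T; simplify:
  satisfied 2 clause(s); 0 remain; assigned so far: [3, 4]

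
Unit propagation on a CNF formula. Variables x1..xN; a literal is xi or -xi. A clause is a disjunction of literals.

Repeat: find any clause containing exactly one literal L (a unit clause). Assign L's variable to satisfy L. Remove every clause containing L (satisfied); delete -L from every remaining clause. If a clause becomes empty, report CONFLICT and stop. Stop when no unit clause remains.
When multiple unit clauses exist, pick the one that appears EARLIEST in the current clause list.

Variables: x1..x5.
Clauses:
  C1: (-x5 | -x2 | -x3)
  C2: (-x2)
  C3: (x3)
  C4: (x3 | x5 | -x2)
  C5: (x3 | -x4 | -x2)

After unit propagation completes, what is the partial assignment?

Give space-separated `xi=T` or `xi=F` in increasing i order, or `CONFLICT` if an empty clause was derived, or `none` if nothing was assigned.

Answer: x2=F x3=T

Derivation:
unit clause [-2] forces x2=F; simplify:
  satisfied 4 clause(s); 1 remain; assigned so far: [2]
unit clause [3] forces x3=T; simplify:
  satisfied 1 clause(s); 0 remain; assigned so far: [2, 3]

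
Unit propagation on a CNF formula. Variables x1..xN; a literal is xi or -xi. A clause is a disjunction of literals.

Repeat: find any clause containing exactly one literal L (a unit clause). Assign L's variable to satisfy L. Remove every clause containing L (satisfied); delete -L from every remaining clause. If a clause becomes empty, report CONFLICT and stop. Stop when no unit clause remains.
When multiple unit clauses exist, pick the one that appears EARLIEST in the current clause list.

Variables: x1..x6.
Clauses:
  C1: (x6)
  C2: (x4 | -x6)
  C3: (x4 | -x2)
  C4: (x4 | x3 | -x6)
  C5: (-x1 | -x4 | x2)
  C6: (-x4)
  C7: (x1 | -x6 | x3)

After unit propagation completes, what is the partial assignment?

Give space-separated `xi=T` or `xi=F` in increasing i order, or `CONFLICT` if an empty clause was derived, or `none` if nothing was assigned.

unit clause [6] forces x6=T; simplify:
  drop -6 from [4, -6] -> [4]
  drop -6 from [4, 3, -6] -> [4, 3]
  drop -6 from [1, -6, 3] -> [1, 3]
  satisfied 1 clause(s); 6 remain; assigned so far: [6]
unit clause [4] forces x4=T; simplify:
  drop -4 from [-1, -4, 2] -> [-1, 2]
  drop -4 from [-4] -> [] (empty!)
  satisfied 3 clause(s); 3 remain; assigned so far: [4, 6]
CONFLICT (empty clause)

Answer: CONFLICT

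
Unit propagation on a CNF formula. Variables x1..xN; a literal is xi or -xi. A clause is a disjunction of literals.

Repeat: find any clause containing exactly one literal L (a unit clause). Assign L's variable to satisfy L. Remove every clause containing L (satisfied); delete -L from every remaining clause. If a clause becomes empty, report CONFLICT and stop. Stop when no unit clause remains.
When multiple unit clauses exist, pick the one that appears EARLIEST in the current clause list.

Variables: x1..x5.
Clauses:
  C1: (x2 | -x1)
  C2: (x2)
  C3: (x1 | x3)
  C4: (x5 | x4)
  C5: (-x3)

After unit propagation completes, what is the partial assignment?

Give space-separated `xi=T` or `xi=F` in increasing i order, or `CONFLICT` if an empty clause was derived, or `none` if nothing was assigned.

unit clause [2] forces x2=T; simplify:
  satisfied 2 clause(s); 3 remain; assigned so far: [2]
unit clause [-3] forces x3=F; simplify:
  drop 3 from [1, 3] -> [1]
  satisfied 1 clause(s); 2 remain; assigned so far: [2, 3]
unit clause [1] forces x1=T; simplify:
  satisfied 1 clause(s); 1 remain; assigned so far: [1, 2, 3]

Answer: x1=T x2=T x3=F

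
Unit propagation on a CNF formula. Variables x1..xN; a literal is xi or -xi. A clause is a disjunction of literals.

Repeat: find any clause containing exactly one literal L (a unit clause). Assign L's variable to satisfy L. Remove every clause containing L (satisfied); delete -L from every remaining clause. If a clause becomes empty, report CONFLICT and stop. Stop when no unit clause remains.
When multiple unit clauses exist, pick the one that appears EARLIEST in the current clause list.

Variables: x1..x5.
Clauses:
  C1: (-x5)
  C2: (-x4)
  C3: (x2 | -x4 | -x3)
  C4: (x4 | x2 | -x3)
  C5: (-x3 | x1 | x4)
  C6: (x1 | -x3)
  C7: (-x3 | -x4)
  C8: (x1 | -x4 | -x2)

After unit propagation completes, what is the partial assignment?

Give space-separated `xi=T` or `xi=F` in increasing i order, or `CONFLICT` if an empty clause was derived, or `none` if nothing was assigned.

unit clause [-5] forces x5=F; simplify:
  satisfied 1 clause(s); 7 remain; assigned so far: [5]
unit clause [-4] forces x4=F; simplify:
  drop 4 from [4, 2, -3] -> [2, -3]
  drop 4 from [-3, 1, 4] -> [-3, 1]
  satisfied 4 clause(s); 3 remain; assigned so far: [4, 5]

Answer: x4=F x5=F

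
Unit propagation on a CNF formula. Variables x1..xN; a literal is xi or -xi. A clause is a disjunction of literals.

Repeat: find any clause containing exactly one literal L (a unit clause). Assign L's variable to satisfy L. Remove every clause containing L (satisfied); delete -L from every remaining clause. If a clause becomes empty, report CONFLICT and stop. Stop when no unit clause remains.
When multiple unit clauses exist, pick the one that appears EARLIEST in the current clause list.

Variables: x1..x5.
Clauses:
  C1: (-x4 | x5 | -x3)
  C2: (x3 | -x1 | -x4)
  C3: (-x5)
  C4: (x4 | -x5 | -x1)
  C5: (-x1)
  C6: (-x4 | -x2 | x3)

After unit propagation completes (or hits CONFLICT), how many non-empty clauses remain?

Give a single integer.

unit clause [-5] forces x5=F; simplify:
  drop 5 from [-4, 5, -3] -> [-4, -3]
  satisfied 2 clause(s); 4 remain; assigned so far: [5]
unit clause [-1] forces x1=F; simplify:
  satisfied 2 clause(s); 2 remain; assigned so far: [1, 5]

Answer: 2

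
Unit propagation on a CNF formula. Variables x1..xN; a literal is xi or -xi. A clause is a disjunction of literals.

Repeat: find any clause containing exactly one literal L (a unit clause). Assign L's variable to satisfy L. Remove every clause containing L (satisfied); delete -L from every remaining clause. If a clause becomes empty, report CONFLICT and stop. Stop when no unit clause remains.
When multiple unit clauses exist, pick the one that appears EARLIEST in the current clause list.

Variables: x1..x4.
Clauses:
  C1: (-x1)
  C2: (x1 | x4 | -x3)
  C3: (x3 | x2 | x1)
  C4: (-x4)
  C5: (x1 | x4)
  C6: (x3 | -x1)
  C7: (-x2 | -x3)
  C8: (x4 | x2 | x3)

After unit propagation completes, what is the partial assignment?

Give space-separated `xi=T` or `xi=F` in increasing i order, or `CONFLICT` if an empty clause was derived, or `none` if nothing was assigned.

Answer: CONFLICT

Derivation:
unit clause [-1] forces x1=F; simplify:
  drop 1 from [1, 4, -3] -> [4, -3]
  drop 1 from [3, 2, 1] -> [3, 2]
  drop 1 from [1, 4] -> [4]
  satisfied 2 clause(s); 6 remain; assigned so far: [1]
unit clause [-4] forces x4=F; simplify:
  drop 4 from [4, -3] -> [-3]
  drop 4 from [4] -> [] (empty!)
  drop 4 from [4, 2, 3] -> [2, 3]
  satisfied 1 clause(s); 5 remain; assigned so far: [1, 4]
CONFLICT (empty clause)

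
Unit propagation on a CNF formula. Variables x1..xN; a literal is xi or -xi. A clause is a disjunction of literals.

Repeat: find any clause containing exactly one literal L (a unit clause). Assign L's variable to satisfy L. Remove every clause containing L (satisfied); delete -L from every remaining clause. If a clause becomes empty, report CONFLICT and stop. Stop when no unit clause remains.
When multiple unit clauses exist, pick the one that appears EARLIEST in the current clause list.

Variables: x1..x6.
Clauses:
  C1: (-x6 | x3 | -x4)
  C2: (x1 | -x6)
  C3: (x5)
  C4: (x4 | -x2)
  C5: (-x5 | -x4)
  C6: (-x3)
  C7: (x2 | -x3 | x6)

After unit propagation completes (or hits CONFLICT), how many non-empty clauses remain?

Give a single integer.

unit clause [5] forces x5=T; simplify:
  drop -5 from [-5, -4] -> [-4]
  satisfied 1 clause(s); 6 remain; assigned so far: [5]
unit clause [-4] forces x4=F; simplify:
  drop 4 from [4, -2] -> [-2]
  satisfied 2 clause(s); 4 remain; assigned so far: [4, 5]
unit clause [-2] forces x2=F; simplify:
  drop 2 from [2, -3, 6] -> [-3, 6]
  satisfied 1 clause(s); 3 remain; assigned so far: [2, 4, 5]
unit clause [-3] forces x3=F; simplify:
  satisfied 2 clause(s); 1 remain; assigned so far: [2, 3, 4, 5]

Answer: 1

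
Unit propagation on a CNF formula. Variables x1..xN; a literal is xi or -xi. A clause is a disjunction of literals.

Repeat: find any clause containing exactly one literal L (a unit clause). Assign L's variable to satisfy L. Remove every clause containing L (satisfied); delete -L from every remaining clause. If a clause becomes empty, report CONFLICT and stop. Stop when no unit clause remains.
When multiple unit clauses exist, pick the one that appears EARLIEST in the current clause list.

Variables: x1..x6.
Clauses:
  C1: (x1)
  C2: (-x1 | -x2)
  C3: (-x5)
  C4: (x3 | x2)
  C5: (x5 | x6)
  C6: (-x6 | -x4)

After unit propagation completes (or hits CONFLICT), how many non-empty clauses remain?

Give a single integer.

Answer: 0

Derivation:
unit clause [1] forces x1=T; simplify:
  drop -1 from [-1, -2] -> [-2]
  satisfied 1 clause(s); 5 remain; assigned so far: [1]
unit clause [-2] forces x2=F; simplify:
  drop 2 from [3, 2] -> [3]
  satisfied 1 clause(s); 4 remain; assigned so far: [1, 2]
unit clause [-5] forces x5=F; simplify:
  drop 5 from [5, 6] -> [6]
  satisfied 1 clause(s); 3 remain; assigned so far: [1, 2, 5]
unit clause [3] forces x3=T; simplify:
  satisfied 1 clause(s); 2 remain; assigned so far: [1, 2, 3, 5]
unit clause [6] forces x6=T; simplify:
  drop -6 from [-6, -4] -> [-4]
  satisfied 1 clause(s); 1 remain; assigned so far: [1, 2, 3, 5, 6]
unit clause [-4] forces x4=F; simplify:
  satisfied 1 clause(s); 0 remain; assigned so far: [1, 2, 3, 4, 5, 6]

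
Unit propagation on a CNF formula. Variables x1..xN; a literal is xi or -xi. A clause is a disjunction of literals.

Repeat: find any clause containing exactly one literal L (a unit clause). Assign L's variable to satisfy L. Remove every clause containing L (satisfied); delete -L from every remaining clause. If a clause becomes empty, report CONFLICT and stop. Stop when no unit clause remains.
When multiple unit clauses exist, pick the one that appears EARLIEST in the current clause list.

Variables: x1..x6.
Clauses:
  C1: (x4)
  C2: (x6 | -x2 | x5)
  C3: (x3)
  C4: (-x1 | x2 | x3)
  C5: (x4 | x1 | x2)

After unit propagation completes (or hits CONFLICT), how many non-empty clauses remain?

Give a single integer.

Answer: 1

Derivation:
unit clause [4] forces x4=T; simplify:
  satisfied 2 clause(s); 3 remain; assigned so far: [4]
unit clause [3] forces x3=T; simplify:
  satisfied 2 clause(s); 1 remain; assigned so far: [3, 4]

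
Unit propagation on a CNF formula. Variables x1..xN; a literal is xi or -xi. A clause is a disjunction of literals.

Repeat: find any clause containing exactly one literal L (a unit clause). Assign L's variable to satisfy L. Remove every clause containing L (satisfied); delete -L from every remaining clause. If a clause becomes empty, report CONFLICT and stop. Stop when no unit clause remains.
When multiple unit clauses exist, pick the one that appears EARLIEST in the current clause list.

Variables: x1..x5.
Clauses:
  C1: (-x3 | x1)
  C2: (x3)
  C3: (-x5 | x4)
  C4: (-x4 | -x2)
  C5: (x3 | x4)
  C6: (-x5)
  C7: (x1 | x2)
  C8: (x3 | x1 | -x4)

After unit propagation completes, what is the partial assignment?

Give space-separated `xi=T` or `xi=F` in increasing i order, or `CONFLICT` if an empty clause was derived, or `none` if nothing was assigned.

unit clause [3] forces x3=T; simplify:
  drop -3 from [-3, 1] -> [1]
  satisfied 3 clause(s); 5 remain; assigned so far: [3]
unit clause [1] forces x1=T; simplify:
  satisfied 2 clause(s); 3 remain; assigned so far: [1, 3]
unit clause [-5] forces x5=F; simplify:
  satisfied 2 clause(s); 1 remain; assigned so far: [1, 3, 5]

Answer: x1=T x3=T x5=F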